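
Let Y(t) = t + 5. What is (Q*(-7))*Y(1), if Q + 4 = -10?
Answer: 588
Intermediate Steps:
Q = -14 (Q = -4 - 10 = -14)
Y(t) = 5 + t
(Q*(-7))*Y(1) = (-14*(-7))*(5 + 1) = 98*6 = 588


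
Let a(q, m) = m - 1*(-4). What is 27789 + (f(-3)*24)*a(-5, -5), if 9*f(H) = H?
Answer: 27797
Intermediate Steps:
f(H) = H/9
a(q, m) = 4 + m (a(q, m) = m + 4 = 4 + m)
27789 + (f(-3)*24)*a(-5, -5) = 27789 + (((⅑)*(-3))*24)*(4 - 5) = 27789 - ⅓*24*(-1) = 27789 - 8*(-1) = 27789 + 8 = 27797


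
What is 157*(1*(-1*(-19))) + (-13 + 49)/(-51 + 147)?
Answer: 23867/8 ≈ 2983.4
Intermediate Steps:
157*(1*(-1*(-19))) + (-13 + 49)/(-51 + 147) = 157*(1*19) + 36/96 = 157*19 + 36*(1/96) = 2983 + 3/8 = 23867/8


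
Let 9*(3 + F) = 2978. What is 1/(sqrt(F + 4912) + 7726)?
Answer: 69534/537172525 - 3*sqrt(47159)/537172525 ≈ 0.00012823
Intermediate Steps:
F = 2951/9 (F = -3 + (1/9)*2978 = -3 + 2978/9 = 2951/9 ≈ 327.89)
1/(sqrt(F + 4912) + 7726) = 1/(sqrt(2951/9 + 4912) + 7726) = 1/(sqrt(47159/9) + 7726) = 1/(sqrt(47159)/3 + 7726) = 1/(7726 + sqrt(47159)/3)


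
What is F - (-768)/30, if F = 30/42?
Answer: 921/35 ≈ 26.314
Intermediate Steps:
F = 5/7 (F = 30*(1/42) = 5/7 ≈ 0.71429)
F - (-768)/30 = 5/7 - (-768)/30 = 5/7 - 16*(-8/5) = 5/7 + 128/5 = 921/35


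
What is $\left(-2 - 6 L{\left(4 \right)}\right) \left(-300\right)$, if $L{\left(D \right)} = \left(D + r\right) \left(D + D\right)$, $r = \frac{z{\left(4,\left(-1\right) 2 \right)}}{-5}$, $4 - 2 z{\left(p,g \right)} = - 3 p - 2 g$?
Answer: $40920$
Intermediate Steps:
$z{\left(p,g \right)} = 2 + g + \frac{3 p}{2}$ ($z{\left(p,g \right)} = 2 - \frac{- 3 p - 2 g}{2} = 2 + \left(g + \frac{3 p}{2}\right) = 2 + g + \frac{3 p}{2}$)
$r = - \frac{6}{5}$ ($r = \frac{2 - 2 + \frac{3}{2} \cdot 4}{-5} = \left(2 - 2 + 6\right) \left(- \frac{1}{5}\right) = 6 \left(- \frac{1}{5}\right) = - \frac{6}{5} \approx -1.2$)
$L{\left(D \right)} = 2 D \left(- \frac{6}{5} + D\right)$ ($L{\left(D \right)} = \left(D - \frac{6}{5}\right) \left(D + D\right) = \left(- \frac{6}{5} + D\right) 2 D = 2 D \left(- \frac{6}{5} + D\right)$)
$\left(-2 - 6 L{\left(4 \right)}\right) \left(-300\right) = \left(-2 - 6 \cdot \frac{2}{5} \cdot 4 \left(-6 + 5 \cdot 4\right)\right) \left(-300\right) = \left(-2 - 6 \cdot \frac{2}{5} \cdot 4 \left(-6 + 20\right)\right) \left(-300\right) = \left(-2 - 6 \cdot \frac{2}{5} \cdot 4 \cdot 14\right) \left(-300\right) = \left(-2 - \frac{672}{5}\right) \left(-300\right) = \left(- \frac{682}{5}\right) \left(-300\right) = 40920$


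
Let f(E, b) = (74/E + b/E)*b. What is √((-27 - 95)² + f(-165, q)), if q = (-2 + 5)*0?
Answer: 122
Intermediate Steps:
q = 0 (q = 3*0 = 0)
f(E, b) = b*(74/E + b/E)
√((-27 - 95)² + f(-165, q)) = √((-27 - 95)² + 0*(74 + 0)/(-165)) = √((-122)² + 0*(-1/165)*74) = √(14884 + 0) = √14884 = 122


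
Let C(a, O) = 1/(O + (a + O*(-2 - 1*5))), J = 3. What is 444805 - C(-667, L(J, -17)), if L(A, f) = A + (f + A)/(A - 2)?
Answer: 267327806/601 ≈ 4.4481e+5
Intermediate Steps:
L(A, f) = A + (A + f)/(-2 + A)
C(a, O) = 1/(a - 6*O) (C(a, O) = 1/(O + (a + O*(-2 - 5))) = 1/(O + (a + O*(-7))) = 1/(O + (a - 7*O)) = 1/(a - 6*O))
444805 - C(-667, L(J, -17)) = 444805 - 1/(-667 - 6*(-17 + 3² - 1*3)/(-2 + 3)) = 444805 - 1/(-667 - 6*(-17 + 9 - 3)/1) = 444805 - 1/(-667 - 6*(-11)) = 444805 - 1/(-667 + 66) = 444805 - 1/(-601) = 444805 - 1*(-1/601) = 444805 + 1/601 = 267327806/601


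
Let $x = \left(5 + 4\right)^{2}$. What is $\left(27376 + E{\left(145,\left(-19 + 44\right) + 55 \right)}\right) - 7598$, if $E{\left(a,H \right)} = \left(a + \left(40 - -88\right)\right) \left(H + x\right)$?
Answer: $63731$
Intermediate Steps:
$x = 81$ ($x = 9^{2} = 81$)
$E{\left(a,H \right)} = \left(81 + H\right) \left(128 + a\right)$ ($E{\left(a,H \right)} = \left(a + \left(40 - -88\right)\right) \left(H + 81\right) = \left(a + \left(40 + 88\right)\right) \left(81 + H\right) = \left(a + 128\right) \left(81 + H\right) = \left(128 + a\right) \left(81 + H\right) = \left(81 + H\right) \left(128 + a\right)$)
$\left(27376 + E{\left(145,\left(-19 + 44\right) + 55 \right)}\right) - 7598 = \left(27376 + \left(10368 + 81 \cdot 145 + 128 \left(\left(-19 + 44\right) + 55\right) + \left(\left(-19 + 44\right) + 55\right) 145\right)\right) - 7598 = \left(27376 + \left(10368 + 11745 + 128 \left(25 + 55\right) + \left(25 + 55\right) 145\right)\right) - 7598 = \left(27376 + \left(10368 + 11745 + 128 \cdot 80 + 80 \cdot 145\right)\right) - 7598 = \left(27376 + \left(10368 + 11745 + 10240 + 11600\right)\right) - 7598 = \left(27376 + 43953\right) - 7598 = 71329 - 7598 = 63731$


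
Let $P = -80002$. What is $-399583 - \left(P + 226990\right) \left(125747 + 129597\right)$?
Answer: $-37532903455$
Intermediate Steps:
$-399583 - \left(P + 226990\right) \left(125747 + 129597\right) = -399583 - \left(-80002 + 226990\right) \left(125747 + 129597\right) = -399583 - 146988 \cdot 255344 = -399583 - 37532503872 = -37532903455$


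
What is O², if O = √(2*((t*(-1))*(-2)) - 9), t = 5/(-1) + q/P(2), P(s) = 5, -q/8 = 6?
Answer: -337/5 ≈ -67.400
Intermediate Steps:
q = -48 (q = -8*6 = -48)
t = -73/5 (t = 5/(-1) - 48/5 = 5*(-1) - 48*⅕ = -5 - 48/5 = -73/5 ≈ -14.600)
O = I*√1685/5 (O = √(2*(-73/5*(-1)*(-2)) - 9) = √(2*((73/5)*(-2)) - 9) = √(2*(-146/5) - 9) = √(-292/5 - 9) = √(-337/5) = I*√1685/5 ≈ 8.2097*I)
O² = (I*√1685/5)² = -337/5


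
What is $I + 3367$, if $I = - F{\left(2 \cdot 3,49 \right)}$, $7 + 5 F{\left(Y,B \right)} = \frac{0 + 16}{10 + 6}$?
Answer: $\frac{16841}{5} \approx 3368.2$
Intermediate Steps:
$F{\left(Y,B \right)} = - \frac{6}{5}$ ($F{\left(Y,B \right)} = - \frac{7}{5} + \frac{\left(0 + 16\right) \frac{1}{10 + 6}}{5} = - \frac{7}{5} + \frac{16 \cdot \frac{1}{16}}{5} = - \frac{7}{5} + \frac{1}{5} \cdot 1 = - \frac{7}{5} + \frac{1}{5} = - \frac{6}{5}$)
$I = \frac{6}{5}$ ($I = \left(-1\right) \left(- \frac{6}{5}\right) = \frac{6}{5} \approx 1.2$)
$I + 3367 = \frac{6}{5} + 3367 = \frac{16841}{5}$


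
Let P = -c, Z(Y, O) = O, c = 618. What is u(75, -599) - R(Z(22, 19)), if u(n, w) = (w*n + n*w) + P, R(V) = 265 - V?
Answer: -90714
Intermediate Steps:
P = -618 (P = -1*618 = -618)
u(n, w) = -618 + 2*n*w (u(n, w) = (w*n + n*w) - 618 = (n*w + n*w) - 618 = 2*n*w - 618 = -618 + 2*n*w)
u(75, -599) - R(Z(22, 19)) = (-618 + 2*75*(-599)) - (265 - 1*19) = (-618 - 89850) - (265 - 19) = -90468 - 1*246 = -90468 - 246 = -90714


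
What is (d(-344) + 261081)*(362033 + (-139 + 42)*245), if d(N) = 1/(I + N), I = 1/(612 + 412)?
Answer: 31109522460495108/352255 ≈ 8.8315e+10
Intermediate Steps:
I = 1/1024 ≈ 0.00097656
d(N) = 1/(1/1024 + N)
(d(-344) + 261081)*(362033 + (-139 + 42)*245) = (1024/(1 + 1024*(-344)) + 261081)*(362033 + (-139 + 42)*245) = (1024/(1 - 352256) + 261081)*(362033 - 97*245) = (1024/(-352255) + 261081)*(362033 - 23765) = (1024*(-1/352255) + 261081)*338268 = (-1024/352255 + 261081)*338268 = (91967086631/352255)*338268 = 31109522460495108/352255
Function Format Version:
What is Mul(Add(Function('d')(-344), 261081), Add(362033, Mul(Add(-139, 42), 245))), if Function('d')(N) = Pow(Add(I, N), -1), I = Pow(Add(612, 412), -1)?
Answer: Rational(31109522460495108, 352255) ≈ 8.8315e+10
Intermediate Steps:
I = Rational(1, 1024) (I = Pow(1024, -1) = Rational(1, 1024) ≈ 0.00097656)
Function('d')(N) = Pow(Add(Rational(1, 1024), N), -1)
Mul(Add(Function('d')(-344), 261081), Add(362033, Mul(Add(-139, 42), 245))) = Mul(Add(Mul(1024, Pow(Add(1, Mul(1024, -344)), -1)), 261081), Add(362033, Mul(Add(-139, 42), 245))) = Mul(Add(Mul(1024, Pow(Add(1, -352256), -1)), 261081), Add(362033, Mul(-97, 245))) = Mul(Add(Mul(1024, Pow(-352255, -1)), 261081), Add(362033, -23765)) = Mul(Add(Mul(1024, Rational(-1, 352255)), 261081), 338268) = Mul(Add(Rational(-1024, 352255), 261081), 338268) = Mul(Rational(91967086631, 352255), 338268) = Rational(31109522460495108, 352255)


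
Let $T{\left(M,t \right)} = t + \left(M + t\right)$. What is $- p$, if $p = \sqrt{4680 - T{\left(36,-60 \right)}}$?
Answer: $- 2 \sqrt{1191} \approx -69.022$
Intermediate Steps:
$T{\left(M,t \right)} = M + 2 t$
$p = 2 \sqrt{1191}$ ($p = \sqrt{4680 - \left(36 + 2 \left(-60\right)\right)} = \sqrt{4680 - \left(36 - 120\right)} = \sqrt{4680 - -84} = \sqrt{4680 + 84} = \sqrt{4764} = 2 \sqrt{1191} \approx 69.022$)
$- p = - 2 \sqrt{1191}$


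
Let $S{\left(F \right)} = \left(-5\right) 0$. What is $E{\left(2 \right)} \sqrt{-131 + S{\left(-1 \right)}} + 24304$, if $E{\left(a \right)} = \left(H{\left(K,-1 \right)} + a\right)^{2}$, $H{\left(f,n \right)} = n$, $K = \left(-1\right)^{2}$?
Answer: $24304 + i \sqrt{131} \approx 24304.0 + 11.446 i$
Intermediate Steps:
$K = 1$
$E{\left(a \right)} = \left(-1 + a\right)^{2}$
$S{\left(F \right)} = 0$
$E{\left(2 \right)} \sqrt{-131 + S{\left(-1 \right)}} + 24304 = \left(-1 + 2\right)^{2} \sqrt{-131 + 0} + 24304 = 1^{2} \sqrt{-131} + 24304 = 1 i \sqrt{131} + 24304 = i \sqrt{131} + 24304 = 24304 + i \sqrt{131}$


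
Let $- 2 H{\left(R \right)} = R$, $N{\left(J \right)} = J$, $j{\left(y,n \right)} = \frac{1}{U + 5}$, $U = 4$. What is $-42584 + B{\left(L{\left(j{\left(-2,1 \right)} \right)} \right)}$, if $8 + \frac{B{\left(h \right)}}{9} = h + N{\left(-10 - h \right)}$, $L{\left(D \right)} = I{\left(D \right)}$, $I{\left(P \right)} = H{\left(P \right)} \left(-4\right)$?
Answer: $-42746$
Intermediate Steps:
$j{\left(y,n \right)} = \frac{1}{9}$ ($j{\left(y,n \right)} = \frac{1}{4 + 5} = \frac{1}{9}$)
$H{\left(R \right)} = - \frac{R}{2}$
$I{\left(P \right)} = 2 P$ ($I{\left(P \right)} = - \frac{P}{2} \left(-4\right) = 2 P$)
$L{\left(D \right)} = 2 D$
$B{\left(h \right)} = -162$ ($B{\left(h \right)} = -72 + 9 \left(h - \left(10 + h\right)\right) = -72 + 9 \left(-10\right) = -72 - 90 = -162$)
$-42584 + B{\left(L{\left(j{\left(-2,1 \right)} \right)} \right)} = -42584 - 162 = -42746$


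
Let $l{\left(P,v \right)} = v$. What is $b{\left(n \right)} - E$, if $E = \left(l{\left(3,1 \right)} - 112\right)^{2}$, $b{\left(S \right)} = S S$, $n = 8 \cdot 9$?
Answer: $-7137$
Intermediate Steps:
$n = 72$
$b{\left(S \right)} = S^{2}$
$E = 12321$ ($E = \left(1 - 112\right)^{2} = \left(-111\right)^{2} = 12321$)
$b{\left(n \right)} - E = 72^{2} - 12321 = 5184 - 12321 = -7137$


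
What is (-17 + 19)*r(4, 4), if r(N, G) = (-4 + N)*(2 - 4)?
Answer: 0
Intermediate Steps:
r(N, G) = 8 - 2*N (r(N, G) = (-4 + N)*(-2) = 8 - 2*N)
(-17 + 19)*r(4, 4) = (-17 + 19)*(8 - 2*4) = 2*(8 - 8) = 2*0 = 0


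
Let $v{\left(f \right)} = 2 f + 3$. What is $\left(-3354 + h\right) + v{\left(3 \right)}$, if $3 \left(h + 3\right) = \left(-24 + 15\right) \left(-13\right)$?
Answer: $-3309$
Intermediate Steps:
$v{\left(f \right)} = 3 + 2 f$
$h = 36$ ($h = -3 + \frac{\left(-24 + 15\right) \left(-13\right)}{3} = -3 + \frac{\left(-9\right) \left(-13\right)}{3} = -3 + \frac{1}{3} \cdot 117 = -3 + 39 = 36$)
$\left(-3354 + h\right) + v{\left(3 \right)} = \left(-3354 + 36\right) + \left(3 + 2 \cdot 3\right) = -3318 + \left(3 + 6\right) = -3318 + 9 = -3309$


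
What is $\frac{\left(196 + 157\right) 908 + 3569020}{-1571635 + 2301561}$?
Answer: $\frac{1944772}{364963} \approx 5.3287$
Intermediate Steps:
$\frac{\left(196 + 157\right) 908 + 3569020}{-1571635 + 2301561} = \frac{353 \cdot 908 + 3569020}{729926} = \left(320524 + 3569020\right) \frac{1}{729926} = 3889544 \cdot \frac{1}{729926} = \frac{1944772}{364963}$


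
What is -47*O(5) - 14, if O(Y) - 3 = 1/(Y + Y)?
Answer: -1597/10 ≈ -159.70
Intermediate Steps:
O(Y) = 3 + 1/(2*Y) (O(Y) = 3 + 1/(Y + Y) = 3 + 1/(2*Y))
-47*O(5) - 14 = -47*(3 + (1/2)/5) - 14 = -47*(3 + (1/2)*(1/5)) - 14 = -47*(3 + 1/10) - 14 = -47*31/10 - 14 = -1457/10 - 14 = -1597/10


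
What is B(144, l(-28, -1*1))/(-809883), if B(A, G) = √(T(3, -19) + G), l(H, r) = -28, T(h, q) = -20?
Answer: -4*I*√3/809883 ≈ -8.5546e-6*I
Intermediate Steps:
B(A, G) = √(-20 + G)
B(144, l(-28, -1*1))/(-809883) = √(-20 - 28)/(-809883) = √(-48)*(-1/809883) = (4*I*√3)*(-1/809883) = -4*I*√3/809883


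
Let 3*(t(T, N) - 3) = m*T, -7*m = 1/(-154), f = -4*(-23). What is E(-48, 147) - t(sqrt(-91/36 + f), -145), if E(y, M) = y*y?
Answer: 2301 - sqrt(3221)/19404 ≈ 2301.0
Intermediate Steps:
f = 92
m = 1/1078 (m = -1/7/(-154) = -1/7*(-1/154) = 1/1078 ≈ 0.00092764)
E(y, M) = y**2
t(T, N) = 3 + T/3234 (t(T, N) = 3 + (T/1078)/3 = 3 + T/3234)
E(-48, 147) - t(sqrt(-91/36 + f), -145) = (-48)**2 - (3 + sqrt(-91/36 + 92)/3234) = 2304 - (3 + sqrt(-91*1/36 + 92)/3234) = 2304 - (3 + sqrt(-91/36 + 92)/3234) = 2304 - (3 + sqrt(3221/36)/3234) = 2304 - (3 + (sqrt(3221)/6)/3234) = 2304 - (3 + sqrt(3221)/19404) = 2304 + (-3 - sqrt(3221)/19404) = 2301 - sqrt(3221)/19404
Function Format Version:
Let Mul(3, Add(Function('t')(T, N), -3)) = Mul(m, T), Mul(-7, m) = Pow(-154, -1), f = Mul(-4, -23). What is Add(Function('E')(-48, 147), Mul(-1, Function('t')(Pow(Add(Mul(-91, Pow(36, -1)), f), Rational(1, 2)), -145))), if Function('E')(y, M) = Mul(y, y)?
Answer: Add(2301, Mul(Rational(-1, 19404), Pow(3221, Rational(1, 2)))) ≈ 2301.0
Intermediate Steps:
f = 92
m = Rational(1, 1078) (m = Mul(Rational(-1, 7), Pow(-154, -1)) = Mul(Rational(-1, 7), Rational(-1, 154)) = Rational(1, 1078) ≈ 0.00092764)
Function('E')(y, M) = Pow(y, 2)
Function('t')(T, N) = Add(3, Mul(Rational(1, 3234), T)) (Function('t')(T, N) = Add(3, Mul(Rational(1, 3), Mul(Rational(1, 1078), T))) = Add(3, Mul(Rational(1, 3234), T)))
Add(Function('E')(-48, 147), Mul(-1, Function('t')(Pow(Add(Mul(-91, Pow(36, -1)), f), Rational(1, 2)), -145))) = Add(Pow(-48, 2), Mul(-1, Add(3, Mul(Rational(1, 3234), Pow(Add(Mul(-91, Pow(36, -1)), 92), Rational(1, 2)))))) = Add(2304, Mul(-1, Add(3, Mul(Rational(1, 3234), Pow(Add(Mul(-91, Rational(1, 36)), 92), Rational(1, 2)))))) = Add(2304, Mul(-1, Add(3, Mul(Rational(1, 3234), Pow(Add(Rational(-91, 36), 92), Rational(1, 2)))))) = Add(2304, Mul(-1, Add(3, Mul(Rational(1, 3234), Pow(Rational(3221, 36), Rational(1, 2)))))) = Add(2304, Mul(-1, Add(3, Mul(Rational(1, 3234), Mul(Rational(1, 6), Pow(3221, Rational(1, 2))))))) = Add(2304, Mul(-1, Add(3, Mul(Rational(1, 19404), Pow(3221, Rational(1, 2)))))) = Add(2304, Add(-3, Mul(Rational(-1, 19404), Pow(3221, Rational(1, 2))))) = Add(2301, Mul(Rational(-1, 19404), Pow(3221, Rational(1, 2))))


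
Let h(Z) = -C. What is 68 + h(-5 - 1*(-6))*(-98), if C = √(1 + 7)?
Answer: 68 + 196*√2 ≈ 345.19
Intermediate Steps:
C = 2*√2 (C = √8 = 2*√2 ≈ 2.8284)
h(Z) = -2*√2
68 + h(-5 - 1*(-6))*(-98) = 68 - 2*√2*(-98) = 68 + 196*√2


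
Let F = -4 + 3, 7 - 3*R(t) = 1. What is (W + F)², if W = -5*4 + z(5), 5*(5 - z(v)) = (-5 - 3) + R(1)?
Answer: 5476/25 ≈ 219.04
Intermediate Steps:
R(t) = 2 (R(t) = 7/3 - ⅓*1 = 7/3 - ⅓ = 2)
F = -1
z(v) = 31/5 (z(v) = 5 - ((-5 - 3) + 2)/5 = 5 - (-8 + 2)/5 = 5 - ⅕*(-6) = 5 + 6/5 = 31/5)
W = -69/5 (W = -5*4 + 31/5 = -20 + 31/5 = -69/5 ≈ -13.800)
(W + F)² = (-69/5 - 1)² = (-74/5)² = 5476/25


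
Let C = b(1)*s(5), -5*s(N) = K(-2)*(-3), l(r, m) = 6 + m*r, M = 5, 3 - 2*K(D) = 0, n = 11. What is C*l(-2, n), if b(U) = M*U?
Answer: -72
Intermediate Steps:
K(D) = 3/2 (K(D) = 3/2 - 1/2*0 = 3/2 + 0 = 3/2)
b(U) = 5*U
s(N) = 9/10 (s(N) = -3*(-3)/10 = -1/5*(-9/2) = 9/10)
C = 9/2 (C = (5*1)*(9/10) = 5*(9/10) = 9/2 ≈ 4.5000)
C*l(-2, n) = 9*(6 + 11*(-2))/2 = 9*(6 - 22)/2 = (9/2)*(-16) = -72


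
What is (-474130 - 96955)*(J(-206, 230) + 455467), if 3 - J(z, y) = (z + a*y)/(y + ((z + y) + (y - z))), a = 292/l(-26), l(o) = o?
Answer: -77774203613381/299 ≈ -2.6011e+11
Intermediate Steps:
a = -146/13 (a = 292/(-26) = 292*(-1/26) = -146/13 ≈ -11.231)
J(z, y) = 3 - (z - 146*y/13)/(3*y) (J(z, y) = 3 - (z - 146*y/13)/(y + ((z + y) + (y - z))) = 3 - (z - 146*y/13)/(y + ((y + z) + (y - z))) = 3 - (z - 146*y/13)/(y + 2*y) = 3 - (z - 146*y/13)/(3*y))
(-474130 - 96955)*(J(-206, 230) + 455467) = (-474130 - 96955)*((263/39 - ⅓*(-206)/230) + 455467) = -571085*((263/39 - ⅓*(-206)*1/230) + 455467) = -571085*((263/39 + 103/345) + 455467) = -571085*(10528/1495 + 455467) = -571085*680933693/1495 = -77774203613381/299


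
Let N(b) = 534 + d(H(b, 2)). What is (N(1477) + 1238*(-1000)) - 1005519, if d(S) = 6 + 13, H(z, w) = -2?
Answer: -2242966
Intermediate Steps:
d(S) = 19
N(b) = 553 (N(b) = 534 + 19 = 553)
(N(1477) + 1238*(-1000)) - 1005519 = (553 + 1238*(-1000)) - 1005519 = (553 - 1238000) - 1005519 = -1237447 - 1005519 = -2242966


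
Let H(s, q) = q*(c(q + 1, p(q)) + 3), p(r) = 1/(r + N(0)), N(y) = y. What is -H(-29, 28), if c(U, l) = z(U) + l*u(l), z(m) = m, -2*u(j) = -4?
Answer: -898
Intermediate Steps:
u(j) = 2 (u(j) = -½*(-4) = 2)
p(r) = 1/r (p(r) = 1/(r + 0) = 1/r)
c(U, l) = U + 2*l (c(U, l) = U + l*2 = U + 2*l)
H(s, q) = q*(4 + q + 2/q) (H(s, q) = q*(((q + 1) + 2/q) + 3) = q*(((1 + q) + 2/q) + 3) = q*((1 + q + 2/q) + 3) = q*(4 + q + 2/q))
-H(-29, 28) = -(2 + 28² + 4*28) = -(2 + 784 + 112) = -1*898 = -898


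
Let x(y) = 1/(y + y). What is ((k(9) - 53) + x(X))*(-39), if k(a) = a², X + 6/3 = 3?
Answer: -2223/2 ≈ -1111.5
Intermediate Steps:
X = 1 (X = -2 + 3 = 1)
x(y) = 1/(2*y)
((k(9) - 53) + x(X))*(-39) = ((9² - 53) + (½)/1)*(-39) = ((81 - 53) + (½)*1)*(-39) = (28 + ½)*(-39) = (57/2)*(-39) = -2223/2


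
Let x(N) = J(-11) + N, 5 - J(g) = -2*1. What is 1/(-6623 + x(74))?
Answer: -1/6542 ≈ -0.00015286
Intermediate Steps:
J(g) = 7 (J(g) = 5 - (-2) = 5 - 1*(-2) = 5 + 2 = 7)
x(N) = 7 + N
1/(-6623 + x(74)) = 1/(-6623 + (7 + 74)) = 1/(-6623 + 81) = 1/(-6542) = -1/6542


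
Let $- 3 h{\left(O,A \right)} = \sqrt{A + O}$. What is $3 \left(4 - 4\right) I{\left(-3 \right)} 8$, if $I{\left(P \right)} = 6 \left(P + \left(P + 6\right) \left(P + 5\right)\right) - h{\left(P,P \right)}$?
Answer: $0$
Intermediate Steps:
$h{\left(O,A \right)} = - \frac{\sqrt{A + O}}{3}$
$I{\left(P \right)} = 6 P + 6 \left(5 + P\right) \left(6 + P\right) + \frac{\sqrt{2} \sqrt{P}}{3}$ ($I{\left(P \right)} = 6 \left(P + \left(P + 6\right) \left(P + 5\right)\right) - - \frac{\sqrt{P + P}}{3} = 6 \left(P + \left(6 + P\right) \left(5 + P\right)\right) - - \frac{\sqrt{2 P}}{3} = 6 \left(P + \left(5 + P\right) \left(6 + P\right)\right) - - \frac{\sqrt{2} \sqrt{P}}{3} = \left(6 P + 6 \left(5 + P\right) \left(6 + P\right)\right) - - \frac{\sqrt{2} \sqrt{P}}{3} = \left(6 P + 6 \left(5 + P\right) \left(6 + P\right)\right) + \frac{\sqrt{2} \sqrt{P}}{3} = 6 P + 6 \left(5 + P\right) \left(6 + P\right) + \frac{\sqrt{2} \sqrt{P}}{3}$)
$3 \left(4 - 4\right) I{\left(-3 \right)} 8 = 3 \left(4 - 4\right) \left(180 + 6 \left(-3\right)^{2} + 72 \left(-3\right) + \frac{\sqrt{2} \sqrt{-3}}{3}\right) 8 = 3 \cdot 0 \left(180 + 6 \cdot 9 - 216 + \frac{\sqrt{2} i \sqrt{3}}{3}\right) 8 = 0 \left(180 + 54 - 216 + \frac{i \sqrt{6}}{3}\right) 8 = 0 \left(18 + \frac{i \sqrt{6}}{3}\right) 8 = 0 \cdot 8 = 0$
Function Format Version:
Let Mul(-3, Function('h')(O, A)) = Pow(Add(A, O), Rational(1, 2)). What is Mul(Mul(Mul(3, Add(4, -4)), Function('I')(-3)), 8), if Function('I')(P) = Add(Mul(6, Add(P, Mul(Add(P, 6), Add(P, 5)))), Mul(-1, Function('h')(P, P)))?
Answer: 0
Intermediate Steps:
Function('h')(O, A) = Mul(Rational(-1, 3), Pow(Add(A, O), Rational(1, 2)))
Function('I')(P) = Add(Mul(6, P), Mul(6, Add(5, P), Add(6, P)), Mul(Rational(1, 3), Pow(2, Rational(1, 2)), Pow(P, Rational(1, 2)))) (Function('I')(P) = Add(Mul(6, Add(P, Mul(Add(P, 6), Add(P, 5)))), Mul(-1, Mul(Rational(-1, 3), Pow(Add(P, P), Rational(1, 2))))) = Add(Mul(6, Add(P, Mul(Add(6, P), Add(5, P)))), Mul(-1, Mul(Rational(-1, 3), Pow(Mul(2, P), Rational(1, 2))))) = Add(Mul(6, Add(P, Mul(Add(5, P), Add(6, P)))), Mul(-1, Mul(Rational(-1, 3), Mul(Pow(2, Rational(1, 2)), Pow(P, Rational(1, 2)))))) = Add(Add(Mul(6, P), Mul(6, Add(5, P), Add(6, P))), Mul(-1, Mul(Rational(-1, 3), Pow(2, Rational(1, 2)), Pow(P, Rational(1, 2))))) = Add(Add(Mul(6, P), Mul(6, Add(5, P), Add(6, P))), Mul(Rational(1, 3), Pow(2, Rational(1, 2)), Pow(P, Rational(1, 2)))) = Add(Mul(6, P), Mul(6, Add(5, P), Add(6, P)), Mul(Rational(1, 3), Pow(2, Rational(1, 2)), Pow(P, Rational(1, 2)))))
Mul(Mul(Mul(3, Add(4, -4)), Function('I')(-3)), 8) = Mul(Mul(Mul(3, Add(4, -4)), Add(180, Mul(6, Pow(-3, 2)), Mul(72, -3), Mul(Rational(1, 3), Pow(2, Rational(1, 2)), Pow(-3, Rational(1, 2))))), 8) = Mul(Mul(Mul(3, 0), Add(180, Mul(6, 9), -216, Mul(Rational(1, 3), Pow(2, Rational(1, 2)), Mul(I, Pow(3, Rational(1, 2)))))), 8) = Mul(Mul(0, Add(180, 54, -216, Mul(Rational(1, 3), I, Pow(6, Rational(1, 2))))), 8) = Mul(Mul(0, Add(18, Mul(Rational(1, 3), I, Pow(6, Rational(1, 2))))), 8) = Mul(0, 8) = 0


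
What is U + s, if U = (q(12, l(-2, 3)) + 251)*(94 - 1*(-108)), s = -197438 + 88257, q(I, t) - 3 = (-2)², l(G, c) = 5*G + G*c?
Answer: -57065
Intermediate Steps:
q(I, t) = 7 (q(I, t) = 3 + (-2)² = 3 + 4 = 7)
s = -109181
U = 52116 (U = (7 + 251)*(94 - 1*(-108)) = 258*(94 + 108) = 258*202 = 52116)
U + s = 52116 - 109181 = -57065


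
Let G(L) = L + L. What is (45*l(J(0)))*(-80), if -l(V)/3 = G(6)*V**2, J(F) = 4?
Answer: 2073600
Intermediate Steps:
G(L) = 2*L
l(V) = -36*V**2 (l(V) = -3*2*6*V**2 = -36*V**2)
(45*l(J(0)))*(-80) = (45*(-36*4**2))*(-80) = (45*(-36*16))*(-80) = (45*(-576))*(-80) = -25920*(-80) = 2073600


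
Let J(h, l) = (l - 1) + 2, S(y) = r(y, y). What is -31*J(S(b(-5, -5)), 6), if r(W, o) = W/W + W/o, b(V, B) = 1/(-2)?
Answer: -217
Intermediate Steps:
b(V, B) = -½
r(W, o) = 1 + W/o
S(y) = 2 (S(y) = (y + y)/y = (2*y)/y = 2)
J(h, l) = 1 + l (J(h, l) = (-1 + l) + 2 = 1 + l)
-31*J(S(b(-5, -5)), 6) = -31*(1 + 6) = -31*7 = -217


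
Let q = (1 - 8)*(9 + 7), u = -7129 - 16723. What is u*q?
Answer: 2671424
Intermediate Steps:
u = -23852
q = -112 (q = -7*16 = -112)
u*q = -23852*(-112) = 2671424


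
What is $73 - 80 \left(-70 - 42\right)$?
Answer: $9033$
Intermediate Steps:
$73 - 80 \left(-70 - 42\right) = 73 - -8960 = 73 + 8960 = 9033$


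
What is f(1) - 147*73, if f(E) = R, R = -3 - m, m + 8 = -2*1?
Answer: -10724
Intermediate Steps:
m = -10 (m = -8 - 2*1 = -8 - 2 = -10)
R = 7 (R = -3 - 1*(-10) = -3 + 10 = 7)
f(E) = 7
f(1) - 147*73 = 7 - 147*73 = 7 - 10731 = -10724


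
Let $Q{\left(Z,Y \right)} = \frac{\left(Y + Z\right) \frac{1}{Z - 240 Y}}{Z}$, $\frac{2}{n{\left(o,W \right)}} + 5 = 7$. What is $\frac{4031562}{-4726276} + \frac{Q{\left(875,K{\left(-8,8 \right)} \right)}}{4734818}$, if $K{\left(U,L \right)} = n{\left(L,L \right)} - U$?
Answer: $- \frac{5365717731351238871}{6290331869266348750} \approx -0.85301$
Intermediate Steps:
$n{\left(o,W \right)} = 1$ ($n{\left(o,W \right)} = \frac{2}{-5 + 7} = \frac{2}{2} = 2 \cdot \frac{1}{2} = 1$)
$K{\left(U,L \right)} = 1 - U$
$Q{\left(Z,Y \right)} = \frac{Y + Z}{Z \left(Z - 240 Y\right)}$ ($Q{\left(Z,Y \right)} = \frac{\frac{1}{Z - 240 Y} \left(Y + Z\right)}{Z} = \frac{Y + Z}{Z \left(Z - 240 Y\right)}$)
$\frac{4031562}{-4726276} + \frac{Q{\left(875,K{\left(-8,8 \right)} \right)}}{4734818} = \frac{4031562}{-4726276} + \frac{\frac{1}{875} \frac{1}{\left(-1\right) 875 + 240 \left(1 - -8\right)} \left(- (1 - -8) - 875\right)}{4734818} = 4031562 \left(- \frac{1}{4726276}\right) + \frac{- (1 + 8) - 875}{875 \left(-875 + 240 \left(1 + 8\right)\right)} \frac{1}{4734818} = - \frac{2015781}{2363138} + \frac{\left(-1\right) 9 - 875}{875 \left(-875 + 240 \cdot 9\right)} \frac{1}{4734818} = - \frac{2015781}{2363138} + \frac{-9 - 875}{875 \left(-875 + 2160\right)} \frac{1}{4734818} = - \frac{2015781}{2363138} + \frac{1}{875} \cdot \frac{1}{1285} \left(-884\right) \frac{1}{4734818} = - \frac{2015781}{2363138} - \frac{442}{2661855494375} = - \frac{5365717731351238871}{6290331869266348750}$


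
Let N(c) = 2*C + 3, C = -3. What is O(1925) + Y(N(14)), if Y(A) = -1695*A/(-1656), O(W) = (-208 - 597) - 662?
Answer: -270493/184 ≈ -1470.1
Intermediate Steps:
N(c) = -3 (N(c) = 2*(-3) + 3 = -6 + 3 = -3)
O(W) = -1467 (O(W) = -805 - 662 = -1467)
Y(A) = 565*A/552 (Y(A) = -1695*A*(-1/1656) = 565*A/552)
O(1925) + Y(N(14)) = -1467 + (565/552)*(-3) = -1467 - 565/184 = -270493/184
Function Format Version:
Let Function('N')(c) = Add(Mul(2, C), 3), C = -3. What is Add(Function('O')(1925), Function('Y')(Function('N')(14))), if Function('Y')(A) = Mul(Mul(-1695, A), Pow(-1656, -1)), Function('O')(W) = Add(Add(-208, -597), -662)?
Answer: Rational(-270493, 184) ≈ -1470.1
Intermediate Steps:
Function('N')(c) = -3 (Function('N')(c) = Add(Mul(2, -3), 3) = Add(-6, 3) = -3)
Function('O')(W) = -1467 (Function('O')(W) = Add(-805, -662) = -1467)
Function('Y')(A) = Mul(Rational(565, 552), A) (Function('Y')(A) = Mul(Mul(-1695, A), Rational(-1, 1656)) = Mul(Rational(565, 552), A))
Add(Function('O')(1925), Function('Y')(Function('N')(14))) = Add(-1467, Mul(Rational(565, 552), -3)) = Add(-1467, Rational(-565, 184)) = Rational(-270493, 184)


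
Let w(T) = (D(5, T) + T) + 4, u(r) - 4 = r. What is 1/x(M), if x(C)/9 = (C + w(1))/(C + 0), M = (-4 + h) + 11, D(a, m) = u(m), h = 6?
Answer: 13/207 ≈ 0.062802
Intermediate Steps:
u(r) = 4 + r
D(a, m) = 4 + m
w(T) = 8 + 2*T (w(T) = ((4 + T) + T) + 4 = (4 + 2*T) + 4 = 8 + 2*T)
M = 13 (M = (-4 + 6) + 11 = 2 + 11 = 13)
x(C) = 9*(10 + C)/C (x(C) = 9*((C + (8 + 2*1))/(C + 0)) = 9*((C + (8 + 2))/C) = 9*((C + 10)/C) = 9*((10 + C)/C) = 9*(10 + C)/C)
1/x(M) = 1/(9 + 90/13) = 1/(207/13) = 13/207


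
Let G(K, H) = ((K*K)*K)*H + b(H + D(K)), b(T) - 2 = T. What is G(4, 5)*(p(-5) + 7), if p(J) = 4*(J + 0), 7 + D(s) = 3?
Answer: -4199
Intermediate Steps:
D(s) = -4 (D(s) = -7 + 3 = -4)
b(T) = 2 + T
p(J) = 4*J
G(K, H) = -2 + H + H*K³ (G(K, H) = ((K*K)*K)*H + (2 + (H - 4)) = (K²*K)*H + (2 + (-4 + H)) = K³*H + (-2 + H) = H*K³ + (-2 + H) = -2 + H + H*K³)
G(4, 5)*(p(-5) + 7) = (-2 + 5 + 5*4³)*(4*(-5) + 7) = (-2 + 5 + 5*64)*(-20 + 7) = (-2 + 5 + 320)*(-13) = 323*(-13) = -4199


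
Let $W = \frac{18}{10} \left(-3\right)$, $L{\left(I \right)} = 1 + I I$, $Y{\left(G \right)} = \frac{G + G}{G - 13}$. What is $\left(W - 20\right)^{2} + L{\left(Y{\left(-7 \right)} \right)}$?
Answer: $\frac{12933}{20} \approx 646.65$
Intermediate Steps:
$Y{\left(G \right)} = \frac{2 G}{-13 + G}$
$L{\left(I \right)} = 1 + I^{2}$
$W = - \frac{27}{5}$ ($W = 18 \cdot \frac{1}{10} \left(-3\right) = \frac{9}{5} \left(-3\right) = - \frac{27}{5} \approx -5.4$)
$\left(W - 20\right)^{2} + L{\left(Y{\left(-7 \right)} \right)} = \left(- \frac{27}{5} - 20\right)^{2} + \left(1 + \left(2 \left(-7\right) \frac{1}{-13 - 7}\right)^{2}\right) = \left(- \frac{127}{5}\right)^{2} + \left(1 + \left(2 \left(-7\right) \frac{1}{-20}\right)^{2}\right) = \frac{16129}{25} + \left(1 + \left(2 \left(-7\right) \left(- \frac{1}{20}\right)\right)^{2}\right) = \frac{16129}{25} + \left(1 + \left(\frac{7}{10}\right)^{2}\right) = \frac{16129}{25} + \left(1 + \frac{49}{100}\right) = \frac{16129}{25} + \frac{149}{100} = \frac{12933}{20}$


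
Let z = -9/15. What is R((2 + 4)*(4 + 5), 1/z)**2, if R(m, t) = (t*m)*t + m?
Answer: 41616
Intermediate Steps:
z = -3/5 (z = -9*1/15 = -3/5 ≈ -0.60000)
R(m, t) = m + m*t**2 (R(m, t) = (m*t)*t + m = m*t**2 + m = m + m*t**2)
R((2 + 4)*(4 + 5), 1/z)**2 = (((2 + 4)*(4 + 5))*(1 + (1/(-3/5))**2))**2 = ((6*9)*(1 + (-5/3)**2))**2 = (54*(1 + 25/9))**2 = (54*(34/9))**2 = 204**2 = 41616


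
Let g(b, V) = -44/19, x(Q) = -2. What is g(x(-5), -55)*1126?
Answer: -49544/19 ≈ -2607.6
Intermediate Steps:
g(b, V) = -44/19 (g(b, V) = -44*1/19 = -44/19)
g(x(-5), -55)*1126 = -44/19*1126 = -49544/19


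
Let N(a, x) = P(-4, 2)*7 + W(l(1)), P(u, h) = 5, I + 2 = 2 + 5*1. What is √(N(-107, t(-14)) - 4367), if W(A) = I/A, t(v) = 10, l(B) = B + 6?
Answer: I*√212233/7 ≈ 65.813*I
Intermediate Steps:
I = 5 (I = -2 + (2 + 5*1) = -2 + (2 + 5) = -2 + 7 = 5)
l(B) = 6 + B
W(A) = 5/A
N(a, x) = 250/7 (N(a, x) = 5*7 + 5/(6 + 1) = 35 + 5/7 = 250/7)
√(N(-107, t(-14)) - 4367) = √(250/7 - 4367) = √(-30319/7) = I*√212233/7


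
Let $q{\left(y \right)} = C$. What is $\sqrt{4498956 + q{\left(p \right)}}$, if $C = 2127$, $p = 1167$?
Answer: $\sqrt{4501083} \approx 2121.6$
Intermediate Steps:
$q{\left(y \right)} = 2127$
$\sqrt{4498956 + q{\left(p \right)}} = \sqrt{4498956 + 2127} = \sqrt{4501083}$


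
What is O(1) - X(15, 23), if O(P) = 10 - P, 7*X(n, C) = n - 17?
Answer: 65/7 ≈ 9.2857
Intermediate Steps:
X(n, C) = -17/7 + n/7 (X(n, C) = (n - 17)/7 = (-17 + n)/7 = -17/7 + n/7)
O(1) - X(15, 23) = (10 - 1*1) - (-17/7 + (1/7)*15) = (10 - 1) - (-17/7 + 15/7) = 9 - 1*(-2/7) = 9 + 2/7 = 65/7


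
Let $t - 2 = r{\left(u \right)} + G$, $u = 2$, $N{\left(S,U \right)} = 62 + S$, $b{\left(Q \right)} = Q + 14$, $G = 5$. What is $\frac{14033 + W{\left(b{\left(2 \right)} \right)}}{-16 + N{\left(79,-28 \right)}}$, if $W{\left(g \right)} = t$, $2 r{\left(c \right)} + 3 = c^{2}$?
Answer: $\frac{28081}{250} \approx 112.32$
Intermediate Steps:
$b{\left(Q \right)} = 14 + Q$
$r{\left(c \right)} = - \frac{3}{2} + \frac{c^{2}}{2}$
$t = \frac{15}{2}$ ($t = 2 + \left(\left(- \frac{3}{2} + \frac{2^{2}}{2}\right) + 5\right) = 2 + \left(\left(- \frac{3}{2} + \frac{1}{2} \cdot 4\right) + 5\right) = 2 + \left(\left(- \frac{3}{2} + 2\right) + 5\right) = 2 + \left(\frac{1}{2} + 5\right) = 2 + \frac{11}{2} = \frac{15}{2} \approx 7.5$)
$W{\left(g \right)} = \frac{15}{2}$
$\frac{14033 + W{\left(b{\left(2 \right)} \right)}}{-16 + N{\left(79,-28 \right)}} = \frac{14033 + \frac{15}{2}}{-16 + \left(62 + 79\right)} = \frac{28081}{2 \left(-16 + 141\right)} = \frac{28081}{2 \cdot 125} = \frac{28081}{2} \cdot \frac{1}{125} = \frac{28081}{250}$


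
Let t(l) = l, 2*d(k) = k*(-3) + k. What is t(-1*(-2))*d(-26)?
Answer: 52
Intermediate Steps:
d(k) = -k (d(k) = (k*(-3) + k)/2 = (-3*k + k)/2 = (-2*k)/2 = -k)
t(-1*(-2))*d(-26) = (-1*(-2))*(-1*(-26)) = 2*26 = 52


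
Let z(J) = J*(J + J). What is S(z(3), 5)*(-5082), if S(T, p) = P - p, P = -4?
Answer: 45738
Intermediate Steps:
z(J) = 2*J² (z(J) = J*(2*J) = 2*J²)
S(T, p) = -4 - p
S(z(3), 5)*(-5082) = (-4 - 1*5)*(-5082) = (-4 - 5)*(-5082) = -9*(-5082) = 45738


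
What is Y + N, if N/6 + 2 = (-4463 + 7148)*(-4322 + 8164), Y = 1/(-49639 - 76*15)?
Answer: 3142946299631/50779 ≈ 6.1895e+7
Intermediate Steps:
Y = -1/50779 (Y = 1/(-49639 - 1140) = 1/(-50779) = -1/50779 ≈ -1.9693e-5)
N = 61894608 (N = -12 + 6*((-4463 + 7148)*(-4322 + 8164)) = -12 + 6*(2685*3842) = -12 + 6*10315770 = -12 + 61894620 = 61894608)
Y + N = -1/50779 + 61894608 = 3142946299631/50779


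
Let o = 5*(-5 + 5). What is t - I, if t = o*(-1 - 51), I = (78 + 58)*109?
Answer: -14824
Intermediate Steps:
o = 0 (o = 5*0 = 0)
I = 14824 (I = 136*109 = 14824)
t = 0 (t = 0*(-1 - 51) = 0*(-52) = 0)
t - I = 0 - 1*14824 = 0 - 14824 = -14824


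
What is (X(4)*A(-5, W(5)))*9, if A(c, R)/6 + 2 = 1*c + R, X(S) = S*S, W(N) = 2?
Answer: -4320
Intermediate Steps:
X(S) = S²
A(c, R) = -12 + 6*R + 6*c (A(c, R) = -12 + 6*(1*c + R) = -12 + 6*(c + R) = -12 + 6*(R + c) = -12 + (6*R + 6*c) = -12 + 6*R + 6*c)
(X(4)*A(-5, W(5)))*9 = (4²*(-12 + 6*2 + 6*(-5)))*9 = (16*(-12 + 12 - 30))*9 = (16*(-30))*9 = -480*9 = -4320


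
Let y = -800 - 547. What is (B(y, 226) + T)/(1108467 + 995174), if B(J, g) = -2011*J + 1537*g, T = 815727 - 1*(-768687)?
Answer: 4640593/2103641 ≈ 2.2060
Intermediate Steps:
y = -1347
T = 1584414 (T = 815727 + 768687 = 1584414)
(B(y, 226) + T)/(1108467 + 995174) = ((-2011*(-1347) + 1537*226) + 1584414)/(1108467 + 995174) = ((2708817 + 347362) + 1584414)/2103641 = (3056179 + 1584414)*(1/2103641) = 4640593*(1/2103641) = 4640593/2103641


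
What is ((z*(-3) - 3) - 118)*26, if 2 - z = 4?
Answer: -2990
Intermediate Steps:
z = -2 (z = 2 - 1*4 = 2 - 4 = -2)
((z*(-3) - 3) - 118)*26 = ((-2*(-3) - 3) - 118)*26 = ((6 - 3) - 118)*26 = (3 - 118)*26 = -115*26 = -2990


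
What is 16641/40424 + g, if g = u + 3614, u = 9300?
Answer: 522052177/40424 ≈ 12914.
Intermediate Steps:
g = 12914 (g = 9300 + 3614 = 12914)
16641/40424 + g = 16641/40424 + 12914 = 522052177/40424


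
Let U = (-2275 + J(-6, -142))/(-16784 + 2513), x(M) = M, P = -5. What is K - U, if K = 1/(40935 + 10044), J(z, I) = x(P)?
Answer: -38739283/242507103 ≈ -0.15974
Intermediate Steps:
J(z, I) = -5
K = 1/50979 ≈ 1.9616e-5
U = 760/4757 (U = (-2275 - 5)/(-16784 + 2513) = -2280/(-14271) = -2280*(-1/14271) = 760/4757 ≈ 0.15976)
K - U = 1/50979 - 1*760/4757 = 1/50979 - 760/4757 = -38739283/242507103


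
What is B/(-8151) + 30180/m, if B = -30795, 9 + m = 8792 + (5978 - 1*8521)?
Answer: 187247/21736 ≈ 8.6146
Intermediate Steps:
m = 6240 (m = -9 + (8792 + (5978 - 1*8521)) = -9 + (8792 + (5978 - 8521)) = -9 + (8792 - 2543) = -9 + 6249 = 6240)
B/(-8151) + 30180/m = -30795/(-8151) + 30180/6240 = -30795*(-1/8151) + 30180*(1/6240) = 10265/2717 + 503/104 = 187247/21736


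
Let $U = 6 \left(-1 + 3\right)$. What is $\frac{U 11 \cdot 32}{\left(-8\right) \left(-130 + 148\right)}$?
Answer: $- \frac{88}{3} \approx -29.333$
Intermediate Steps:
$U = 12$ ($U = 6 \cdot 2 = 12$)
$\frac{U 11 \cdot 32}{\left(-8\right) \left(-130 + 148\right)} = \frac{12 \cdot 11 \cdot 32}{\left(-8\right) \left(-130 + 148\right)} = \frac{132 \cdot 32}{\left(-8\right) 18} = \frac{4224}{-144} = 4224 \left(- \frac{1}{144}\right) = - \frac{88}{3}$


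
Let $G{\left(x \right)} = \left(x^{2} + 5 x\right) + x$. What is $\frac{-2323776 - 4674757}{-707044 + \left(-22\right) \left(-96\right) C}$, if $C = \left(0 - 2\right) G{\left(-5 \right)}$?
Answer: $\frac{6998533}{685924} \approx 10.203$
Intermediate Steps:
$G{\left(x \right)} = x^{2} + 6 x$
$C = 10$ ($C = \left(0 - 2\right) \left(- 5 \left(6 - 5\right)\right) = - 2 \left(\left(-5\right) 1\right) = \left(-2\right) \left(-5\right) = 10$)
$\frac{-2323776 - 4674757}{-707044 + \left(-22\right) \left(-96\right) C} = \frac{-2323776 - 4674757}{-707044 + \left(-22\right) \left(-96\right) 10} = - \frac{6998533}{-707044 + 2112 \cdot 10} = - \frac{6998533}{-707044 + 21120} = - \frac{6998533}{-685924} = \left(-6998533\right) \left(- \frac{1}{685924}\right) = \frac{6998533}{685924}$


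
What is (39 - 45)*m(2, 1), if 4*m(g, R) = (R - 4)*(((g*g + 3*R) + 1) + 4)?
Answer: 54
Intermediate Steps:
m(g, R) = (-4 + R)*(5 + g² + 3*R)/4 (m(g, R) = ((R - 4)*(((g*g + 3*R) + 1) + 4))/4 = ((-4 + R)*(((g² + 3*R) + 1) + 4))/4 = ((-4 + R)*((1 + g² + 3*R) + 4))/4 = ((-4 + R)*(5 + g² + 3*R))/4 = (-4 + R)*(5 + g² + 3*R)/4)
(39 - 45)*m(2, 1) = (39 - 45)*(-5 - 1*2² - 7/4*1 + (¾)*1² + (¼)*1*2²) = -6*(-5 - 1*4 - 7/4 + (¾)*1 + (¼)*1*4) = -6*(-5 - 4 - 7/4 + ¾ + 1) = -6*(-9) = 54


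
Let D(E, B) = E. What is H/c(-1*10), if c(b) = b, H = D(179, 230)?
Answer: -179/10 ≈ -17.900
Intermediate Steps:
H = 179
H/c(-1*10) = 179/((-1*10)) = 179/(-10) = 179*(-⅒) = -179/10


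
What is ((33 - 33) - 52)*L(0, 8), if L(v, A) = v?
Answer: 0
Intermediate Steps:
((33 - 33) - 52)*L(0, 8) = ((33 - 33) - 52)*0 = (0 - 52)*0 = -52*0 = 0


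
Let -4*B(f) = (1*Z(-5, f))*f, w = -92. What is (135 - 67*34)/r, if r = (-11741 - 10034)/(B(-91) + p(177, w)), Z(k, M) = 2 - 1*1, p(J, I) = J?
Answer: 1712257/87100 ≈ 19.659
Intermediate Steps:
Z(k, M) = 1 (Z(k, M) = 2 - 1 = 1)
B(f) = -f/4 (B(f) = -1*1*f/4 = -f/4)
r = -87100/799 (r = (-11741 - 10034)/(-¼*(-91) + 177) = -21775/(91/4 + 177) = -21775/799/4 = -21775*4/799 = -87100/799 ≈ -109.01)
(135 - 67*34)/r = (135 - 67*34)/(-87100/799) = (135 - 2278)*(-799/87100) = -2143*(-799/87100) = 1712257/87100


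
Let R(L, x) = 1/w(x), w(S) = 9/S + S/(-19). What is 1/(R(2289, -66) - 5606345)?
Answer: -1395/7820850857 ≈ -1.7837e-7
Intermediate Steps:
w(S) = 9/S - S/19 (w(S) = 9/S + S*(-1/19) = 9/S - S/19)
R(L, x) = 1/(9/x - x/19)
1/(R(2289, -66) - 5606345) = 1/(-19*(-66)/(-171 + (-66)**2) - 5606345) = 1/(-19*(-66)/(-171 + 4356) - 5606345) = 1/(-19*(-66)/4185 - 5606345) = 1/(-19*(-66)*1/4185 - 5606345) = 1/(418/1395 - 5606345) = 1/(-7820850857/1395) = -1395/7820850857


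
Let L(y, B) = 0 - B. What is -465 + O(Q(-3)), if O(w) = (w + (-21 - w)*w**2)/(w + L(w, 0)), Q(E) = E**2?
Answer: -734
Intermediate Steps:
L(y, B) = -B
O(w) = (w + w**2*(-21 - w))/w (O(w) = (w + (-21 - w)*w**2)/(w - 1*0) = (w + w**2*(-21 - w))/(w + 0) = (w + w**2*(-21 - w))/w)
-465 + O(Q(-3)) = -465 + (1 - ((-3)**2)**2 - 21*(-3)**2) = -465 + (1 - 1*9**2 - 21*9) = -465 + (1 - 1*81 - 189) = -465 + (1 - 81 - 189) = -465 - 269 = -734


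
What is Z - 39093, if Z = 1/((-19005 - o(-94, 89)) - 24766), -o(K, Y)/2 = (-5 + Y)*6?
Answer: -1671733960/42763 ≈ -39093.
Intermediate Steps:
o(K, Y) = 60 - 12*Y (o(K, Y) = -2*(-5 + Y)*6 = -2*(-30 + 6*Y) = 60 - 12*Y)
Z = -1/42763 (Z = 1/((-19005 - (60 - 12*89)) - 24766) = 1/((-19005 - (60 - 1068)) - 24766) = 1/((-19005 - 1*(-1008)) - 24766) = 1/((-19005 + 1008) - 24766) = 1/(-17997 - 24766) = 1/(-42763) = -1/42763 ≈ -2.3385e-5)
Z - 39093 = -1/42763 - 39093 = -1671733960/42763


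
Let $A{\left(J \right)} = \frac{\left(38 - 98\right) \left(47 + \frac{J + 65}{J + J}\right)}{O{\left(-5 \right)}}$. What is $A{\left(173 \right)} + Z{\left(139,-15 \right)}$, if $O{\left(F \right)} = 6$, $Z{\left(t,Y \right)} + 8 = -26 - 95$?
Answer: $- \frac{104817}{173} \approx -605.88$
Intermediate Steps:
$Z{\left(t,Y \right)} = -129$ ($Z{\left(t,Y \right)} = -8 - 121 = -129$)
$A{\left(J \right)} = -470 - \frac{5 \left(65 + J\right)}{J}$ ($A{\left(J \right)} = \frac{\left(38 - 98\right) \left(47 + \frac{J + 65}{J + J}\right)}{6} = - 60 \left(47 + \frac{65 + J}{2 J}\right) \frac{1}{6} = \left(-2820 - \frac{30 \left(65 + J\right)}{J}\right) \frac{1}{6} = -470 - \frac{5 \left(65 + J\right)}{J}$)
$A{\left(173 \right)} + Z{\left(139,-15 \right)} = \left(-475 - \frac{325}{173}\right) - 129 = - \frac{82500}{173} - 129 = - \frac{104817}{173}$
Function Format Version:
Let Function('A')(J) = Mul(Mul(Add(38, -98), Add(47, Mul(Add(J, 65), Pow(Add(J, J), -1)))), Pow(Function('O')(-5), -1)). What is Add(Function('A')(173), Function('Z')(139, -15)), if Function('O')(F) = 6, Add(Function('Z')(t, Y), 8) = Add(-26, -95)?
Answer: Rational(-104817, 173) ≈ -605.88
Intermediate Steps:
Function('Z')(t, Y) = -129 (Function('Z')(t, Y) = Add(-8, Add(-26, -95)) = Add(-8, -121) = -129)
Function('A')(J) = Add(-470, Mul(-5, Pow(J, -1), Add(65, J))) (Function('A')(J) = Mul(Mul(Add(38, -98), Add(47, Mul(Add(J, 65), Pow(Add(J, J), -1)))), Pow(6, -1)) = Mul(Mul(-60, Add(47, Mul(Add(65, J), Pow(Mul(2, J), -1)))), Rational(1, 6)) = Mul(Mul(-60, Add(47, Mul(Add(65, J), Mul(Rational(1, 2), Pow(J, -1))))), Rational(1, 6)) = Mul(Mul(-60, Add(47, Mul(Rational(1, 2), Pow(J, -1), Add(65, J)))), Rational(1, 6)) = Mul(Add(-2820, Mul(-30, Pow(J, -1), Add(65, J))), Rational(1, 6)) = Add(-470, Mul(-5, Pow(J, -1), Add(65, J))))
Add(Function('A')(173), Function('Z')(139, -15)) = Add(Add(-475, Mul(-325, Pow(173, -1))), -129) = Add(Add(-475, Mul(-325, Rational(1, 173))), -129) = Add(Add(-475, Rational(-325, 173)), -129) = Add(Rational(-82500, 173), -129) = Rational(-104817, 173)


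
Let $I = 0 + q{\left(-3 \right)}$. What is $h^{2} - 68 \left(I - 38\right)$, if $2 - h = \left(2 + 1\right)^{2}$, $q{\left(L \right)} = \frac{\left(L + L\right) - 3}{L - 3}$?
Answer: $2531$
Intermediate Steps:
$q{\left(L \right)} = \frac{-3 + 2 L}{-3 + L}$ ($q{\left(L \right)} = \frac{2 L - 3}{-3 + L} = \frac{-3 + 2 L}{-3 + L}$)
$I = \frac{3}{2}$ ($I = 0 + \frac{-3 + 2 \left(-3\right)}{-3 - 3} = 0 + \frac{-3 - 6}{-6} = 0 - - \frac{3}{2} = 0 + \frac{3}{2} = \frac{3}{2} \approx 1.5$)
$h = -7$ ($h = 2 - \left(2 + 1\right)^{2} = 2 - 3^{2} = 2 - 9 = -7$)
$h^{2} - 68 \left(I - 38\right) = \left(-7\right)^{2} - 68 \left(\frac{3}{2} - 38\right) = 49 - 68 \left(\frac{3}{2} - 38\right) = 49 - -2482 = 49 + 2482 = 2531$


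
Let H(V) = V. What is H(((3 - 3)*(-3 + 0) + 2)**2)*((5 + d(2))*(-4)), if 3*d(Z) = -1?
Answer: -224/3 ≈ -74.667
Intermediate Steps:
d(Z) = -1/3 (d(Z) = (1/3)*(-1) = -1/3)
H(((3 - 3)*(-3 + 0) + 2)**2)*((5 + d(2))*(-4)) = ((3 - 3)*(-3 + 0) + 2)**2*((5 - 1/3)*(-4)) = (0*(-3) + 2)**2*((14/3)*(-4)) = (0 + 2)**2*(-56/3) = 2**2*(-56/3) = 4*(-56/3) = -224/3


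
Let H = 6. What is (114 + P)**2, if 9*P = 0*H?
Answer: 12996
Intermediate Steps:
P = 0 (P = (0*6)/9 = (1/9)*0 = 0)
(114 + P)**2 = (114 + 0)**2 = 114**2 = 12996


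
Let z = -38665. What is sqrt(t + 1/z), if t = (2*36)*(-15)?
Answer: I*sqrt(1614580841665)/38665 ≈ 32.863*I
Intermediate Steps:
t = -1080 (t = 72*(-15) = -1080)
sqrt(t + 1/z) = sqrt(-1080 + 1/(-38665)) = sqrt(-1080 - 1/38665) = sqrt(-41758201/38665) = I*sqrt(1614580841665)/38665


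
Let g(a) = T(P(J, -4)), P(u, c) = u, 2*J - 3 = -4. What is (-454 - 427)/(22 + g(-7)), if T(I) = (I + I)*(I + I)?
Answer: -881/23 ≈ -38.304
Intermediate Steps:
J = -1/2 (J = 3/2 + (1/2)*(-4) = 3/2 - 2 = -1/2 ≈ -0.50000)
T(I) = 4*I**2 (T(I) = (2*I)*(2*I) = 4*I**2)
g(a) = 1 (g(a) = 4*(-1/2)**2 = 4*(1/4) = 1)
(-454 - 427)/(22 + g(-7)) = (-454 - 427)/(22 + 1) = -881/23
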